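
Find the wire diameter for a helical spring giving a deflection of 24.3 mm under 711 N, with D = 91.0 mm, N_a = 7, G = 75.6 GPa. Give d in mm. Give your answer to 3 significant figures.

11.3 mm

Required rate k = F/δ = 711/24.3 = 29.259 N/mm
d = (8D³N_a·k / G)^(1/4) = (8·91.0³·7·29.259 / (75.6×10³))^0.25
  = (16333)^0.25 = 11.3048 mm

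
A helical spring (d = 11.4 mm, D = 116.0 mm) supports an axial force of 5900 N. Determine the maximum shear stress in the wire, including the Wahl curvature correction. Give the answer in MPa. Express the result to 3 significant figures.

Spring index C = D/d = 116.0/11.4 = 10.1754
K_W = (4C−1)/(4C−4) + 0.615/C = 39.702/36.702 + 0.0604 = 1.1422
τ₀ = 8FD/(πd³) = 8·5900·116.0/(π·11.4³) = 5.4752e+06/4654.4 = 1176.3 MPa
τ_max = K·τ₀ = 1.1422 × 1176.3 = 1343.6 MPa

1340 MPa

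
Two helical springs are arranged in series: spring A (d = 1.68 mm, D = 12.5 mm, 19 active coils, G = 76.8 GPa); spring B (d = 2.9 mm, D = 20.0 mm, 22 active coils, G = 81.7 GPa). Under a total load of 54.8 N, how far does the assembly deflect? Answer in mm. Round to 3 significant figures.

k_A = Gd⁴/(8D³N_a) = (76.8×10³)(1.68⁴)/(8·12.5³·19) = 2.0607 N/mm
k_B = Gd⁴/(8D³N_a) = (81.7×10³)(2.9⁴)/(8·20.0³·22) = 4.104 N/mm
Series: 1/k_eq = 1/2.0607 + 1/4.104 = 0.72892; k_eq = 1.3719 N/mm
δ = F/k_eq = 54.8/1.3719 = 39.945 mm

39.9 mm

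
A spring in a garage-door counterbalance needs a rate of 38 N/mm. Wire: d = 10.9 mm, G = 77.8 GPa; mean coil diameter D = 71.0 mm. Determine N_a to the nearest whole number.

N_a = Gd⁴/(8D³k) = (77.8×10³ × 10.9⁴)/(8 × 71.0³ × 38)
    = 1.09821e+09 / 1.08805e+08 = 10.09 → 10 coils

10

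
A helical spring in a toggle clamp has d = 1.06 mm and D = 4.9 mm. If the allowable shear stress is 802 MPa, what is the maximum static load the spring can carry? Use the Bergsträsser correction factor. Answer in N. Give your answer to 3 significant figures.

57.9 N

C = D/d = 4.9/1.06 = 4.6226
K_B = (4C+2)/(4C−3) = 20.491/15.491 = 1.3228
τ_max = K·8FD/(πd³) → F_max = τ_allow·πd³/(8DK)
F_max = 802·π·1.06³/(8·4.9·1.3228) = 3000.8/51.853 = 57.872 N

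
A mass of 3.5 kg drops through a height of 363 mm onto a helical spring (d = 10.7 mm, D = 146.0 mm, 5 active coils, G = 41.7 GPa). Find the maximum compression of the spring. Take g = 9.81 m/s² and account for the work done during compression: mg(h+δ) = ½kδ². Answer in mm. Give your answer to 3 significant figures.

83.6 mm

k = Gd⁴/(8D³N_a) = (41.7×10³)(10.7⁴)/(8·146.0³·5) = 4.3909 N/mm
W = mg = 3.5 × 9.81 = 34.335 N
½kδ² − Wδ − Wh = 0 → δ = (W + √(W² + 2kWh))/k
δ = (34.335 + √(1178.9 + 109453))/4.3909 = (34.335 + 332.61)/4.3909 = 83.57 mm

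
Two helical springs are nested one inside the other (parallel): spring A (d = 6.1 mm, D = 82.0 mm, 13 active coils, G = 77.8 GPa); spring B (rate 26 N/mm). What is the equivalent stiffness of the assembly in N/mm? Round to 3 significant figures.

k_A = Gd⁴/(8D³N_a) = (77.8×10³)(6.1⁴)/(8·82.0³·13) = 1.8786 N/mm
Parallel: k_eq = 1.8786 + 26 = 27.879 N/mm

27.9 N/mm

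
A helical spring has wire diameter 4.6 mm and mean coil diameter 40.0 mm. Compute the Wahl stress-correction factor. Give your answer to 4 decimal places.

C = D/d = 40.0/4.6 = 8.6957
K_W = (4C−1)/(4C−4) + 0.615/C = 33.783/30.783 + 0.0707 = 1.1682

1.1682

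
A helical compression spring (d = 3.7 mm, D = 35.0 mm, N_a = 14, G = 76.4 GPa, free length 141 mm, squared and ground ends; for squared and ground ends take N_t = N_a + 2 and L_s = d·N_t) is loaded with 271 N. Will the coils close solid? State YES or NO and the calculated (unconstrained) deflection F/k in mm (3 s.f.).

k = Gd⁴/(8D³N_a) = (76.4×10³)(3.7⁴)/(8·35.0³·14) = 2.9818 N/mm
N_t = 16; L_s = 3.7·16 = 59.2 mm; δ_solid = L₀ − L_s = 141 − 59.2 = 81.8 mm
δ = F/k = 271/2.9818 = 90.885 mm
δ ≥ δ_solid → spring goes solid

YES, δ = 90.9 mm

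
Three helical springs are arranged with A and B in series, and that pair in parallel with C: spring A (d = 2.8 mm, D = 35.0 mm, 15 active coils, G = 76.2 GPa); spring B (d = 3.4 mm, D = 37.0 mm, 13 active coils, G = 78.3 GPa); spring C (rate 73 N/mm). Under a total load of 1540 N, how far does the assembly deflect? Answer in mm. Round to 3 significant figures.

k_A = Gd⁴/(8D³N_a) = (76.2×10³)(2.8⁴)/(8·35.0³·15) = 0.91034 N/mm
k_B = Gd⁴/(8D³N_a) = (78.3×10³)(3.4⁴)/(8·37.0³·13) = 1.9863 N/mm
Springs A,B series: k_AB = 1/(1/0.91034+1/1.9863) = 0.62424 N/mm; parallel with C: k_eq = 0.62424+73 = 73.624 N/mm
δ = F/k_eq = 1540/73.624 = 20.917 mm

20.9 mm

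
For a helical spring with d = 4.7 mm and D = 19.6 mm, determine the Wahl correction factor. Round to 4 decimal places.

C = D/d = 19.6/4.7 = 4.1702
K_W = (4C−1)/(4C−4) + 0.615/C = 15.681/12.681 + 0.1475 = 1.3841

1.3841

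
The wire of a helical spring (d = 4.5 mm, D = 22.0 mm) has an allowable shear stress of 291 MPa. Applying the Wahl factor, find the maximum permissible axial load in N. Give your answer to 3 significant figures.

359 N

C = D/d = 22.0/4.5 = 4.8889
K_W = (4C−1)/(4C−4) + 0.615/C = 18.556/15.556 + 0.1258 = 1.3187
τ_max = K·8FD/(πd³) → F_max = τ_allow·πd³/(8DK)
F_max = 291·π·4.5³/(8·22.0·1.3187) = 83307/232.08 = 358.95 N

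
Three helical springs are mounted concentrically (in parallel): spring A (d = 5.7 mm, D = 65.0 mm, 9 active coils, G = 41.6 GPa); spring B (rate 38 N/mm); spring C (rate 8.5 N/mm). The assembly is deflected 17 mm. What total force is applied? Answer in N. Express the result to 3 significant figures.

k_A = Gd⁴/(8D³N_a) = (41.6×10³)(5.7⁴)/(8·65.0³·9) = 2.2209 N/mm
Parallel: k_eq = 2.2209 + 38 + 8.5 = 48.721 N/mm
F = k_eq·δ = 48.721·17 = 828.25 N

828 N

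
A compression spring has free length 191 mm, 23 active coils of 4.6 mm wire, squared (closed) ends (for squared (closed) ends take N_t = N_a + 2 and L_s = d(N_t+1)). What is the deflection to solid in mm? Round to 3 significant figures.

71.4 mm

N_t = 25; L_s = 4.6·26 = 119.6 mm
δ_solid = L₀ − L_s = 191 − 119.6 = 71.4 mm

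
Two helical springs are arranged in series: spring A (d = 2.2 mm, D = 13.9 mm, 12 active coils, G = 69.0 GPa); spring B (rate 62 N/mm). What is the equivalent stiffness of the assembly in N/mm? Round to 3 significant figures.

k_A = Gd⁴/(8D³N_a) = (69.0×10³)(2.2⁴)/(8·13.9³·12) = 6.2694 N/mm
Series: 1/k_eq = 1/6.2694 + 1/62 = 0.17563; k_eq = 5.6936 N/mm

5.69 N/mm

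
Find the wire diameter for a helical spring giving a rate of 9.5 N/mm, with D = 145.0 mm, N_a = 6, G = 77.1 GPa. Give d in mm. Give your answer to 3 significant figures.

d = (8D³N_a·k / G)^(1/4) = (8·145.0³·6·9.5 / (77.1×10³))^0.25
  = (18031)^0.25 = 11.5879 mm

11.6 mm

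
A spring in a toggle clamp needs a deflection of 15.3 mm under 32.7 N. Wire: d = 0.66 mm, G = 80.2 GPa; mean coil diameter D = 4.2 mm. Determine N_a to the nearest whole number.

Required rate k = F/δ = 32.7/15.3 = 2.1373 N/mm
N_a = Gd⁴/(8D³k) = (80.2×10³ × 0.66⁴)/(8 × 4.2³ × 2.1373)
    = 15217.7 / 1266.76 = 12.01 → 12 coils

12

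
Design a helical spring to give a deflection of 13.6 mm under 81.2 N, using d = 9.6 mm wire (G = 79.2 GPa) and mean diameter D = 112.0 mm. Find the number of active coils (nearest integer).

10

Required rate k = F/δ = 81.2/13.6 = 5.9706 N/mm
N_a = Gd⁴/(8D³k) = (79.2×10³ × 9.6⁴)/(8 × 112.0³ × 5.9706)
    = 6.72682e+08 / 6.7106e+07 = 10.02 → 10 coils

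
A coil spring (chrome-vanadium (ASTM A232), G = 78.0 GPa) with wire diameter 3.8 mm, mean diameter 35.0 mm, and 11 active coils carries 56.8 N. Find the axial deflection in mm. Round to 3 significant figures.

13.2 mm

k = Gd⁴/(8D³N_a) = (78.0×10³)(3.8⁴)/(8·35.0³·11) = 4.3106 N/mm
δ = F/k = 56.8 / 4.3106 = 13.177 mm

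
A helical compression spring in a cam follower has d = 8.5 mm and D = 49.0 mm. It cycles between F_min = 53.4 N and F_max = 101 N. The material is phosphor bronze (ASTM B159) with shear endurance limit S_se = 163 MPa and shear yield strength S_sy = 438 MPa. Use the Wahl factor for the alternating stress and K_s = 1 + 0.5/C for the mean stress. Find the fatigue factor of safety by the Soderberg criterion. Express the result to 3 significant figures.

13.1

C = D/d = 49.0/8.5 = 5.7647; K_W = (4C−1)/(4C−4)+0.615/C = 1.2641; K_s = 1+0.5/C = 1.0867
F_a = (F_max−F_min)/2 = 23.8 N; F_m = (F_max+F_min)/2 = 77.2 N
τ_a = K_W·8F_aD/(πd³) = 1.2641 × 4.8357 = 6.1127 MPa
τ_m = K_s·8F_mD/(πd³) = 1.0867 × 15.685 = 17.046 MPa
Soderberg: 1/n_f = τ_a/S_se + τ_m/S_sy = 6.1127/163 + 17.046/438 = 0.03750 + 0.03892 = 0.076419
n_f = 1/0.076419 = 13.09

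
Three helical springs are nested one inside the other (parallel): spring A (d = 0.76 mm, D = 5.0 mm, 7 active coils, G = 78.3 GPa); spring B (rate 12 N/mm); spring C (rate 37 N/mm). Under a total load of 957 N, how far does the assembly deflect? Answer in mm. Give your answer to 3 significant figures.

18.1 mm

k_A = Gd⁴/(8D³N_a) = (78.3×10³)(0.76⁴)/(8·5.0³·7) = 3.7318 N/mm
Parallel: k_eq = 3.7318 + 12 + 37 = 52.732 N/mm
δ = F/k_eq = 957/52.732 = 18.148 mm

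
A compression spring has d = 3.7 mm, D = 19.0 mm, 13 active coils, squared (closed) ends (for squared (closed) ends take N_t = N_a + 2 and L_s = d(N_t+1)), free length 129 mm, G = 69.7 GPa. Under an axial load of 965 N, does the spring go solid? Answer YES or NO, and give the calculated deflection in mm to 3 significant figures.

k = Gd⁴/(8D³N_a) = (69.7×10³)(3.7⁴)/(8·19.0³·13) = 18.312 N/mm
N_t = 15; L_s = 3.7·16 = 59.2 mm; δ_solid = L₀ − L_s = 129 − 59.2 = 69.8 mm
δ = F/k = 965/18.312 = 52.697 mm
δ < δ_solid → spring does not go solid

NO, δ = 52.7 mm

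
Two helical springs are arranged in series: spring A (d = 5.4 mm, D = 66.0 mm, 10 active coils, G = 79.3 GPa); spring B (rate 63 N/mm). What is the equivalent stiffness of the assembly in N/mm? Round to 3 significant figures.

k_A = Gd⁴/(8D³N_a) = (79.3×10³)(5.4⁴)/(8·66.0³·10) = 2.9317 N/mm
Series: 1/k_eq = 1/2.9317 + 1/63 = 0.35697; k_eq = 2.8014 N/mm

2.80 N/mm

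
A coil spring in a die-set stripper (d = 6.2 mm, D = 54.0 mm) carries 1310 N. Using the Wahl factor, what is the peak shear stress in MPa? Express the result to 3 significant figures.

883 MPa

Spring index C = D/d = 54.0/6.2 = 8.7097
K_W = (4C−1)/(4C−4) + 0.615/C = 33.839/30.839 + 0.0706 = 1.1679
τ₀ = 8FD/(πd³) = 8·1310·54.0/(π·6.2³) = 565920/748.73 = 755.84 MPa
τ_max = K·τ₀ = 1.1679 × 755.84 = 882.74 MPa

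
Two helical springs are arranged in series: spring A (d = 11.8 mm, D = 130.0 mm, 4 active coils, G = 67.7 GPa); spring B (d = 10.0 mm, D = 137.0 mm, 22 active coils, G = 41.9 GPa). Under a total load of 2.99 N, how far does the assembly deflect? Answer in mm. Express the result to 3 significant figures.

k_A = Gd⁴/(8D³N_a) = (67.7×10³)(11.8⁴)/(8·130.0³·4) = 18.67 N/mm
k_B = Gd⁴/(8D³N_a) = (41.9×10³)(10.0⁴)/(8·137.0³·22) = 0.92585 N/mm
Series: 1/k_eq = 1/18.67 + 1/0.92585 = 1.1337; k_eq = 0.8821 N/mm
δ = F/k_eq = 2.99/0.8821 = 3.3896 mm

3.39 mm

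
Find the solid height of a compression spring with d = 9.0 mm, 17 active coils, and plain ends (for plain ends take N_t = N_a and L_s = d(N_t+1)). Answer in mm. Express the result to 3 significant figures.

162 mm

plain ends: N_t = N_a = 17
L_s = d·(N_t+1) = 9.0 × 18 = 162 mm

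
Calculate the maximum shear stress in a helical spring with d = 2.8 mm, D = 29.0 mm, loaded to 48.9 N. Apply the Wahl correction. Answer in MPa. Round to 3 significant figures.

Spring index C = D/d = 29.0/2.8 = 10.3571
K_W = (4C−1)/(4C−4) + 0.615/C = 40.429/37.429 + 0.0594 = 1.1395
τ₀ = 8FD/(πd³) = 8·48.9·29.0/(π·2.8³) = 11344.8/68.964 = 164.5 MPa
τ_max = K·τ₀ = 1.1395 × 164.5 = 187.46 MPa

187 MPa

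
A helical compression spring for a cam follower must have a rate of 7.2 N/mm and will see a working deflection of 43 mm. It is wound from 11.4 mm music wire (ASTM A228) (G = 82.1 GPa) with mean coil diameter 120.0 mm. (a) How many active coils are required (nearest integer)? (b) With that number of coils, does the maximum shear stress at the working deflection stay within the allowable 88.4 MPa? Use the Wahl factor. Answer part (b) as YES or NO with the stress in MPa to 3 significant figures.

(a) 14 coils; (b) YES, τ_max = 72.3 MPa

N_a = Gd⁴/(8D³k) = (82.1×10³)(11.4⁴)/(8·120.0³·7.2) = 13.93 → N_a = 14
Actual rate k = Gd⁴/(8D³·14) = 7.1647 N/mm
Working load F = kδ = 7.1647·43 = 308.08 N
C = 120.0/11.4 = 10.5263; K_W = (4C−1)/(4C−4)+0.615/C = 1.1372
τ_max = K_W·8FD/(πd³) = 1.1372·63.544 = 72.26 MPa
τ_max ≤ 88.4 MPa → acceptable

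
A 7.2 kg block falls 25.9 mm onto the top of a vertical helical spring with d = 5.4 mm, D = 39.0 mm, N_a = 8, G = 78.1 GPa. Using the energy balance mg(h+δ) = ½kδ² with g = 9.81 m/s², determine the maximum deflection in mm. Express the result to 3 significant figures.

k = Gd⁴/(8D³N_a) = (78.1×10³)(5.4⁴)/(8·39.0³·8) = 17.493 N/mm
W = mg = 7.2 × 9.81 = 70.632 N
½kδ² − Wδ − Wh = 0 → δ = (W + √(W² + 2kWh))/k
δ = (70.632 + √(4988.9 + 64000.5))/17.493 = (70.632 + 262.66)/17.493 = 19.053 mm

19.1 mm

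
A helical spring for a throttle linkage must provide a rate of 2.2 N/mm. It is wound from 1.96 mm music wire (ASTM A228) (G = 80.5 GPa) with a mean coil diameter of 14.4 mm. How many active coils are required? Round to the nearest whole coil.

N_a = Gd⁴/(8D³k) = (80.5×10³ × 1.96⁴)/(8 × 14.4³ × 2.2)
    = 1.18801e+06 / 52553.3 = 22.61 → 23 coils

23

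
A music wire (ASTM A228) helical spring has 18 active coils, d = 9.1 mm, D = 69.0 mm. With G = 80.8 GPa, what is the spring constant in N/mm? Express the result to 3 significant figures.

k = Gd⁴/(8D³N_a) = (80.8×10³ × 9.1⁴) / (8 × 69.0³ × 18)
  = 5.54086e+08 / 4.73053e+07 = 11.713 N/mm

11.7 N/mm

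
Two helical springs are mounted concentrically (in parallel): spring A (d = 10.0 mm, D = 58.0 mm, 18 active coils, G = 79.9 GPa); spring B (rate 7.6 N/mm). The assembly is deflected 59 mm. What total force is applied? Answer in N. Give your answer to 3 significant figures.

k_A = Gd⁴/(8D³N_a) = (79.9×10³)(10.0⁴)/(8·58.0³·18) = 28.438 N/mm
Parallel: k_eq = 28.438 + 7.6 = 36.038 N/mm
F = k_eq·δ = 36.038·59 = 2126.2 N

2130 N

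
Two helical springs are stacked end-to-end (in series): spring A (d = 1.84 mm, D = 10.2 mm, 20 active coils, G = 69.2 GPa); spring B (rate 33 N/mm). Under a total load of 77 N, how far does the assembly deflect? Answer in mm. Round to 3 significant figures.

18.8 mm

k_A = Gd⁴/(8D³N_a) = (69.2×10³)(1.84⁴)/(8·10.2³·20) = 4.6715 N/mm
Series: 1/k_eq = 1/4.6715 + 1/33 = 0.24437; k_eq = 4.0922 N/mm
δ = F/k_eq = 77/4.0922 = 18.816 mm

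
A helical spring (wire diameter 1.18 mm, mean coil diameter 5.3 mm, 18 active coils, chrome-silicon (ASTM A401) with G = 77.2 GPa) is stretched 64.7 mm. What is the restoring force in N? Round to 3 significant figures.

452 N

k = Gd⁴/(8D³N_a) = (77.2×10³)(1.18⁴)/(8·5.3³·18) = 6.9816 N/mm
F = k·δ = 6.9816 × 64.7 = 451.71 N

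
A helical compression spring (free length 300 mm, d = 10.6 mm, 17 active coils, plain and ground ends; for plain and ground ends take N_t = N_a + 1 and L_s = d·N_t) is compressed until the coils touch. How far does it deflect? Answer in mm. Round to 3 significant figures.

109 mm

N_t = 18; L_s = 10.6·18 = 190.8 mm
δ_solid = L₀ − L_s = 300 − 190.8 = 109.2 mm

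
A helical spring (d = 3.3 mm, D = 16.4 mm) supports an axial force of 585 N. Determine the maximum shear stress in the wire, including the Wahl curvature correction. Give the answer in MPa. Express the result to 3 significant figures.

Spring index C = D/d = 16.4/3.3 = 4.9697
K_W = (4C−1)/(4C−4) + 0.615/C = 18.879/15.879 + 0.1237 = 1.3127
τ₀ = 8FD/(πd³) = 8·585·16.4/(π·3.3³) = 76752/112.9 = 679.83 MPa
τ_max = K·τ₀ = 1.3127 × 679.83 = 892.4 MPa

892 MPa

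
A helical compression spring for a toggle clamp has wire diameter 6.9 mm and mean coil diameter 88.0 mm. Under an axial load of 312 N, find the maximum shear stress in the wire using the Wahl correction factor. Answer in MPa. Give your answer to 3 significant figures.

237 MPa

Spring index C = D/d = 88.0/6.9 = 12.7536
K_W = (4C−1)/(4C−4) + 0.615/C = 50.014/47.014 + 0.0482 = 1.1120
τ₀ = 8FD/(πd³) = 8·312·88.0/(π·6.9³) = 219648/1032 = 212.83 MPa
τ_max = K·τ₀ = 1.1120 × 212.83 = 236.67 MPa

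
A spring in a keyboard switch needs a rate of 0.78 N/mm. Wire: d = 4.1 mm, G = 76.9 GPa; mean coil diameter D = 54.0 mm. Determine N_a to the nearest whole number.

N_a = Gd⁴/(8D³k) = (76.9×10³ × 4.1⁴)/(8 × 54.0³ × 0.78)
    = 2.17301e+07 / 982575 = 22.12 → 22 coils

22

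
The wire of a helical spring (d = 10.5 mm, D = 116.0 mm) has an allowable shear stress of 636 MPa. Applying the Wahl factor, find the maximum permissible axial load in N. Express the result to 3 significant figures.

C = D/d = 116.0/10.5 = 11.0476
K_W = (4C−1)/(4C−4) + 0.615/C = 43.190/40.190 + 0.0557 = 1.1303
τ_max = K·8FD/(πd³) → F_max = τ_allow·πd³/(8DK)
F_max = 636·π·10.5³/(8·116.0·1.1303) = 2.313e+06/1048.9 = 2205.1 N

2210 N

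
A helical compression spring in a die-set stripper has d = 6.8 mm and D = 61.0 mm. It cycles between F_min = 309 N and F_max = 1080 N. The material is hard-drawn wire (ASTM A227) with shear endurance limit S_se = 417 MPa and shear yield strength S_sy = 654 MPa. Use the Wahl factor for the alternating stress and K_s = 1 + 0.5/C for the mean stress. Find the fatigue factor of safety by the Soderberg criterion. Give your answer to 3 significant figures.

C = D/d = 61.0/6.8 = 8.9706; K_W = (4C−1)/(4C−4)+0.615/C = 1.1627; K_s = 1+0.5/C = 1.0557
F_a = (F_max−F_min)/2 = 385.5 N; F_m = (F_max+F_min)/2 = 694.5 N
τ_a = K_W·8F_aD/(πd³) = 1.1627 × 190.44 = 221.42 MPa
τ_m = K_s·8F_mD/(πd³) = 1.0557 × 343.1 = 362.22 MPa
Soderberg: 1/n_f = τ_a/S_se + τ_m/S_sy = 221.42/417 + 362.22/654 = 0.53098 + 0.55385 = 1.0848
n_f = 1/1.0848 = 0.9218

0.922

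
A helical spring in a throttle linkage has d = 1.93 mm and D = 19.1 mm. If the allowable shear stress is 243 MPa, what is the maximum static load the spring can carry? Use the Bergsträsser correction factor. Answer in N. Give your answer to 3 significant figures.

C = D/d = 19.1/1.93 = 9.8964
K_B = (4C+2)/(4C−3) = 41.585/36.585 = 1.1367
τ_max = K·8FD/(πd³) → F_max = τ_allow·πd³/(8DK)
F_max = 243·π·1.93³/(8·19.1·1.1367) = 5488.2/173.68 = 31.599 N

31.6 N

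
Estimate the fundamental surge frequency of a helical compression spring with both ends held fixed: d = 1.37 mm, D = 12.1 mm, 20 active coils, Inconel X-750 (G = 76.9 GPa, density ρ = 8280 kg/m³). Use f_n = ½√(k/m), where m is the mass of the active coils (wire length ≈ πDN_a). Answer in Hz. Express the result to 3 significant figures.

160 Hz

k = Gd⁴/(8D³N_a) = (76.9×10³)(1.37⁴)/(8·12.1³·20) = 0.95572 N/mm = 955.72 N/m
Wire length L = πDN_a = π·12.1·20 = 760.27 mm
m = ρ·(πd²/4)·L = 8280 × 1.4741×10⁻⁶ m² × 0.76027 m = 0.0092795 kg
f_n = ½√(k/m) = 0.5·√(955.72/0.0092795) = 0.5·√(1.0299e+05) = 160.46 Hz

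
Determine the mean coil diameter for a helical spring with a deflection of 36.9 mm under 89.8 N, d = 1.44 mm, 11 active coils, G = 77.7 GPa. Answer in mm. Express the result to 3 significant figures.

Required rate k = F/δ = 89.8/36.9 = 2.4336 N/mm
D = (Gd⁴/(8N_a·k))^(1/3) = (77.7×10³·1.44⁴/(8·11·2.4336))^(1/3)
  = (1560.05)^(1/3) = 11.5979 mm

11.6 mm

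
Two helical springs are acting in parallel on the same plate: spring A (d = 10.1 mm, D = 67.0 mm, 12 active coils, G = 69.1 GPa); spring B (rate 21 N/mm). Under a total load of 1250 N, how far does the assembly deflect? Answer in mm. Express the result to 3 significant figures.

27.2 mm

k_A = Gd⁴/(8D³N_a) = (69.1×10³)(10.1⁴)/(8·67.0³·12) = 24.904 N/mm
Parallel: k_eq = 24.904 + 21 = 45.904 N/mm
δ = F/k_eq = 1250/45.904 = 27.231 mm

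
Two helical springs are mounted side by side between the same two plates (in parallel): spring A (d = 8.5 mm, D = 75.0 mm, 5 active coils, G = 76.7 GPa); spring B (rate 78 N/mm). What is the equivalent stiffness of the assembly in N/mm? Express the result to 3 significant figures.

k_A = Gd⁴/(8D³N_a) = (76.7×10³)(8.5⁴)/(8·75.0³·5) = 23.726 N/mm
Parallel: k_eq = 23.726 + 78 = 101.73 N/mm

102 N/mm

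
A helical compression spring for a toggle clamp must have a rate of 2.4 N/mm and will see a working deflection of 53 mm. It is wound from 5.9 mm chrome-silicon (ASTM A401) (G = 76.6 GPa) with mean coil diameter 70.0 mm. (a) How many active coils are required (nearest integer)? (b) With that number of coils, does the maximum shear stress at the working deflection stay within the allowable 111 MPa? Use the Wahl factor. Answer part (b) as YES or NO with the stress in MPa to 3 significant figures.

(a) 14 coils; (b) NO, τ_max = 125 MPa

N_a = Gd⁴/(8D³k) = (76.6×10³)(5.9⁴)/(8·70.0³·2.4) = 14.09 → N_a = 14
Actual rate k = Gd⁴/(8D³·14) = 2.4162 N/mm
Working load F = kδ = 2.4162·53 = 128.06 N
C = 70.0/5.9 = 11.8644; K_W = (4C−1)/(4C−4)+0.615/C = 1.1209
τ_max = K_W·8FD/(πd³) = 1.1209·111.14 = 124.58 MPa
τ_max > 111 MPa → exceeds allowable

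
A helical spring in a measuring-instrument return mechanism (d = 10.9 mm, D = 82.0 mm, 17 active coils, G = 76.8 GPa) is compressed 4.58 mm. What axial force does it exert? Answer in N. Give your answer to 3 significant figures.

66.2 N

k = Gd⁴/(8D³N_a) = (76.8×10³)(10.9⁴)/(8·82.0³·17) = 14.457 N/mm
F = k·δ = 14.457 × 4.58 = 66.214 N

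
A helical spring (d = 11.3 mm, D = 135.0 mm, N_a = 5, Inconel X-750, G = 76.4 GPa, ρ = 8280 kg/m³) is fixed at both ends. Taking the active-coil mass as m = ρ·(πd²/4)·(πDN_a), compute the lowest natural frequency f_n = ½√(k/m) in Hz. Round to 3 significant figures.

42.4 Hz

k = Gd⁴/(8D³N_a) = (76.4×10³)(11.3⁴)/(8·135.0³·5) = 12.657 N/mm = 12657 N/m
Wire length L = πDN_a = π·135.0·5 = 2120.6 mm
m = ρ·(πd²/4)·L = 8280 × 100.29×10⁻⁶ m² × 2.1206 m = 1.7609 kg
f_n = ½√(k/m) = 0.5·√(12657/1.7609) = 0.5·√(7188.1) = 42.391 Hz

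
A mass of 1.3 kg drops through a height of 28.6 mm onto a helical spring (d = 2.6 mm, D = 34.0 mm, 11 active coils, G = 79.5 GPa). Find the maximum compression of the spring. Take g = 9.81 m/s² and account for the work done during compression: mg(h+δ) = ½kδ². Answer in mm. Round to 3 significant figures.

k = Gd⁴/(8D³N_a) = (79.5×10³)(2.6⁴)/(8·34.0³·11) = 1.0504 N/mm
W = mg = 1.3 × 9.81 = 12.753 N
½kδ² − Wδ − Wh = 0 → δ = (W + √(W² + 2kWh))/k
δ = (12.753 + √(162.64 + 766.213))/1.0504 = (12.753 + 30.477)/1.0504 = 41.157 mm

41.2 mm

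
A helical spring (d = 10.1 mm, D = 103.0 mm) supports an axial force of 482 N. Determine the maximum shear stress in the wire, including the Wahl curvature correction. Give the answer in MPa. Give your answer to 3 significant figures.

140 MPa

Spring index C = D/d = 103.0/10.1 = 10.1980
K_W = (4C−1)/(4C−4) + 0.615/C = 39.792/36.792 + 0.0603 = 1.1418
τ₀ = 8FD/(πd³) = 8·482·103.0/(π·10.1³) = 397168/3236.8 = 122.7 MPa
τ_max = K·τ₀ = 1.1418 × 122.7 = 140.11 MPa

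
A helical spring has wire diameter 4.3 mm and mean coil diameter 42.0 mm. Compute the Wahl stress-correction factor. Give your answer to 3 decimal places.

1.149

C = D/d = 42.0/4.3 = 9.7674
K_W = (4C−1)/(4C−4) + 0.615/C = 38.070/35.070 + 0.0630 = 1.1485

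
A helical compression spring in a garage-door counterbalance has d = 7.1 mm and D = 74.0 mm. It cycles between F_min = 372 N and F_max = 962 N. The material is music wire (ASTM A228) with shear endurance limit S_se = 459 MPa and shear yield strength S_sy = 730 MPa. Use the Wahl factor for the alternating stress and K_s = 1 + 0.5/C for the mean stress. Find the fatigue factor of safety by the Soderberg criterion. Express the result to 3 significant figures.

C = D/d = 74.0/7.1 = 10.4225; K_W = (4C−1)/(4C−4)+0.615/C = 1.1386; K_s = 1+0.5/C = 1.0480
F_a = (F_max−F_min)/2 = 295 N; F_m = (F_max+F_min)/2 = 667 N
τ_a = K_W·8F_aD/(πd³) = 1.1386 × 155.32 = 176.84 MPa
τ_m = K_s·8F_mD/(πd³) = 1.0480 × 351.17 = 368.02 MPa
Soderberg: 1/n_f = τ_a/S_se + τ_m/S_sy = 176.84/459 + 368.02/730 = 0.38528 + 0.50414 = 0.88942
n_f = 1/0.88942 = 1.124

1.12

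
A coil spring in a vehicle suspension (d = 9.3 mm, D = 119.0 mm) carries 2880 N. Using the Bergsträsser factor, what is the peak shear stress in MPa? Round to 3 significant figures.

Spring index C = D/d = 119.0/9.3 = 12.7957
K_B = (4C+2)/(4C−3) = 53.183/48.183 = 1.1038
τ₀ = 8FD/(πd³) = 8·2880·119.0/(π·9.3³) = 2.74176e+06/2527 = 1085 MPa
τ_max = K·τ₀ = 1.1038 × 1085 = 1197.6 MPa

1200 MPa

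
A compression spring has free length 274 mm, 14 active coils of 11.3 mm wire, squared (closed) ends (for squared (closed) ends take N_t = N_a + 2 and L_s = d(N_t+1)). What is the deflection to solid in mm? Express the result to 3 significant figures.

81.9 mm

N_t = 16; L_s = 11.3·17 = 192.1 mm
δ_solid = L₀ − L_s = 274 − 192.1 = 81.9 mm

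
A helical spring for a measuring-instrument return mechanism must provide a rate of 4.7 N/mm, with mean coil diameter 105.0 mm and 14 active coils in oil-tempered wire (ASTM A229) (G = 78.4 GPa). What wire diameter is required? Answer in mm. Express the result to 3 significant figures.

d = (8D³N_a·k / G)^(1/4) = (8·105.0³·14·4.7 / (78.4×10³))^0.25
  = (7772.6)^0.25 = 9.3895 mm

9.39 mm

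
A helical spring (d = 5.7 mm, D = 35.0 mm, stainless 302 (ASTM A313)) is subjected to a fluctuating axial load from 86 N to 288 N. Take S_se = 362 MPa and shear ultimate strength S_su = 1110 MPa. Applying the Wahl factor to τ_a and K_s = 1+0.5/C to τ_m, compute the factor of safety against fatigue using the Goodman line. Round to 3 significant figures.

C = D/d = 35.0/5.7 = 6.1404; K_W = (4C−1)/(4C−4)+0.615/C = 1.2461; K_s = 1+0.5/C = 1.0814
F_a = (F_max−F_min)/2 = 101 N; F_m = (F_max+F_min)/2 = 187 N
τ_a = K_W·8F_aD/(πd³) = 1.2461 × 48.608 = 60.568 MPa
τ_m = K_s·8F_mD/(πd³) = 1.0814 × 89.996 = 97.325 MPa
Goodman: 1/n_f = τ_a/S_se + τ_m/S_su = 60.568/362 + 97.325/1110 = 0.16732 + 0.08768 = 0.255
n_f = 1/0.255 = 3.922

3.92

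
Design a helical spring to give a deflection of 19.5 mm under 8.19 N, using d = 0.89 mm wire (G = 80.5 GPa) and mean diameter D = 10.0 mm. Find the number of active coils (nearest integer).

15

Required rate k = F/δ = 8.19/19.5 = 0.42 N/mm
N_a = Gd⁴/(8D³k) = (80.5×10³ × 0.89⁴)/(8 × 10.0³ × 0.42)
    = 50507.5 / 3360 = 15.03 → 15 coils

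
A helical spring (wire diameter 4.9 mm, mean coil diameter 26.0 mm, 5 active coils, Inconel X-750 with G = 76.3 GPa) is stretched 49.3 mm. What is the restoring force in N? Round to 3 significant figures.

3080 N

k = Gd⁴/(8D³N_a) = (76.3×10³)(4.9⁴)/(8·26.0³·5) = 62.565 N/mm
F = k·δ = 62.565 × 49.3 = 3084.4 N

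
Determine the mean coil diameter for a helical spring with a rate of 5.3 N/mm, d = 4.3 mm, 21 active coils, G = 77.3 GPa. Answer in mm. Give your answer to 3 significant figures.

31.0 mm

D = (Gd⁴/(8N_a·k))^(1/3) = (77.3×10³·4.3⁴/(8·21·5.3))^(1/3)
  = (29680.3)^(1/3) = 30.9616 mm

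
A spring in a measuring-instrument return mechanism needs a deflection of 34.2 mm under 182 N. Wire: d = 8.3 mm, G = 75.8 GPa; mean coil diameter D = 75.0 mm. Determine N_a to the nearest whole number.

Required rate k = F/δ = 182/34.2 = 5.3216 N/mm
N_a = Gd⁴/(8D³k) = (75.8×10³ × 8.3⁴)/(8 × 75.0³ × 5.3216)
    = 3.59734e+08 / 1.79605e+07 = 20.03 → 20 coils

20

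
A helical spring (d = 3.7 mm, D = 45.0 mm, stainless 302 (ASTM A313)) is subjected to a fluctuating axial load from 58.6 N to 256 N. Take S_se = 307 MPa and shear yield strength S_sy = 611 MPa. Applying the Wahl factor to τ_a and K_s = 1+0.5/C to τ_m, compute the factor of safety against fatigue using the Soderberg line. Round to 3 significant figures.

0.705

C = D/d = 45.0/3.7 = 12.1622; K_W = (4C−1)/(4C−4)+0.615/C = 1.1178; K_s = 1+0.5/C = 1.0411
F_a = (F_max−F_min)/2 = 98.7 N; F_m = (F_max+F_min)/2 = 157.3 N
τ_a = K_W·8F_aD/(πd³) = 1.1178 × 223.29 = 249.58 MPa
τ_m = K_s·8F_mD/(πd³) = 1.0411 × 355.86 = 370.49 MPa
Soderberg: 1/n_f = τ_a/S_se + τ_m/S_sy = 249.58/307 + 370.49/611 = 0.81297 + 0.60636 = 1.4193
n_f = 1/1.4193 = 0.7046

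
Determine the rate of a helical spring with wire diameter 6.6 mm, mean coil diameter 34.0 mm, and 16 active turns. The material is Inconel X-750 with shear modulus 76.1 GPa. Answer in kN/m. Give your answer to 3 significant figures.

28.7 kN/m

k = Gd⁴/(8D³N_a) = (76.1×10³ × 6.6⁴) / (8 × 34.0³ × 16)
  = 1.44398e+08 / 5.03091e+06 = 28.702 N/mm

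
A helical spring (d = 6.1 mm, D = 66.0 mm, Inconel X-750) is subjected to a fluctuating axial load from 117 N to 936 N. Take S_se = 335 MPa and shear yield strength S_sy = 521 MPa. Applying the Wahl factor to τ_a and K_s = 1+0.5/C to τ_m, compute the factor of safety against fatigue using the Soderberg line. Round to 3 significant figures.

0.553

C = D/d = 66.0/6.1 = 10.8197; K_W = (4C−1)/(4C−4)+0.615/C = 1.1332; K_s = 1+0.5/C = 1.0462
F_a = (F_max−F_min)/2 = 409.5 N; F_m = (F_max+F_min)/2 = 526.5 N
τ_a = K_W·8F_aD/(πd³) = 1.1332 × 303.21 = 343.61 MPa
τ_m = K_s·8F_mD/(πd³) = 1.0462 × 389.85 = 407.86 MPa
Soderberg: 1/n_f = τ_a/S_se + τ_m/S_sy = 343.61/335 + 407.86/521 = 1.02569 + 0.78284 = 1.8085
n_f = 1/1.8085 = 0.5529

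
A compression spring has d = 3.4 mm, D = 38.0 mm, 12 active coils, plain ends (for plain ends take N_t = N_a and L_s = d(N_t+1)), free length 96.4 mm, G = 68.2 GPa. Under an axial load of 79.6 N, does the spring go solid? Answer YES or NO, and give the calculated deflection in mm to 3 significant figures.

k = Gd⁴/(8D³N_a) = (68.2×10³)(3.4⁴)/(8·38.0³·12) = 1.7301 N/mm
N_t = 12; L_s = 3.4·13 = 44.2 mm; δ_solid = L₀ − L_s = 96.4 − 44.2 = 52.2 mm
δ = F/k = 79.6/1.7301 = 46.008 mm
δ < δ_solid → spring does not go solid

NO, δ = 46.0 mm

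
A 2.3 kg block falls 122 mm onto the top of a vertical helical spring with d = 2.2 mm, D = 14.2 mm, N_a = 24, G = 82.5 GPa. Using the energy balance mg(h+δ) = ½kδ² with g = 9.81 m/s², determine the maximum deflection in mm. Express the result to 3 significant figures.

k = Gd⁴/(8D³N_a) = (82.5×10³)(2.2⁴)/(8·14.2³·24) = 3.5154 N/mm
W = mg = 2.3 × 9.81 = 22.563 N
½kδ² − Wδ − Wh = 0 → δ = (W + √(W² + 2kWh))/k
δ = (22.563 + √(509.09 + 19353.7))/3.5154 = (22.563 + 140.94)/3.5154 = 46.509 mm

46.5 mm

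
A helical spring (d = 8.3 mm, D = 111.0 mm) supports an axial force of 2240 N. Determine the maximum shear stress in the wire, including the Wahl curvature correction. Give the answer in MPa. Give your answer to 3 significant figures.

Spring index C = D/d = 111.0/8.3 = 13.3735
K_W = (4C−1)/(4C−4) + 0.615/C = 52.494/49.494 + 0.0460 = 1.1066
τ₀ = 8FD/(πd³) = 8·2240·111.0/(π·8.3³) = 1.98912e+06/1796.3 = 1107.3 MPa
τ_max = K·τ₀ = 1.1066 × 1107.3 = 1225.4 MPa

1230 MPa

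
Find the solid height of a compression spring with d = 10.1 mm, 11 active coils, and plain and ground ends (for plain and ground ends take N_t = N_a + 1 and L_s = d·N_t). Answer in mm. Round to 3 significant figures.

121 mm

plain and ground ends: N_t = N_a + 1 = 11 + 1 = 12
L_s = d·N_t = 10.1 × 12 = 121.2 mm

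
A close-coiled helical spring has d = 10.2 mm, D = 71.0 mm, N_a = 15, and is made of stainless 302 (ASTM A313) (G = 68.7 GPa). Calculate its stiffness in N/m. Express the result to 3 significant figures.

17300 N/m

k = Gd⁴/(8D³N_a) = (68.7×10³ × 10.2⁴) / (8 × 71.0³ × 15)
  = 7.43631e+08 / 4.29493e+07 = 17.314 N/mm = 17314 N/m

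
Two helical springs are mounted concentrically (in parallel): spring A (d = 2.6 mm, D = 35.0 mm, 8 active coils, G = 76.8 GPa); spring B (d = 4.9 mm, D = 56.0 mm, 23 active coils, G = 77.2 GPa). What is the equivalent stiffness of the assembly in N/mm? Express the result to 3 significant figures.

2.66 N/mm

k_A = Gd⁴/(8D³N_a) = (76.8×10³)(2.6⁴)/(8·35.0³·8) = 1.279 N/mm
k_B = Gd⁴/(8D³N_a) = (77.2×10³)(4.9⁴)/(8·56.0³·23) = 1.3773 N/mm
Parallel: k_eq = 1.279 + 1.3773 = 2.6563 N/mm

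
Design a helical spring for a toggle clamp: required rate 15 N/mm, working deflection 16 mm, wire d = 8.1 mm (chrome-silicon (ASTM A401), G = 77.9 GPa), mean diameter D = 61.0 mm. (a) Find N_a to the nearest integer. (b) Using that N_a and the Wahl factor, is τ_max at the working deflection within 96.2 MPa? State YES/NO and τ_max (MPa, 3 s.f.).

N_a = Gd⁴/(8D³k) = (77.9×10³)(8.1⁴)/(8·61.0³·15) = 12.31 → N_a = 12
Actual rate k = Gd⁴/(8D³·12) = 15.389 N/mm
Working load F = kδ = 15.389·16 = 246.23 N
C = 61.0/8.1 = 7.5309; K_W = (4C−1)/(4C−4)+0.615/C = 1.1965
τ_max = K_W·8FD/(πd³) = 1.1965·71.97 = 86.112 MPa
τ_max ≤ 96.2 MPa → acceptable

(a) 12 coils; (b) YES, τ_max = 86.1 MPa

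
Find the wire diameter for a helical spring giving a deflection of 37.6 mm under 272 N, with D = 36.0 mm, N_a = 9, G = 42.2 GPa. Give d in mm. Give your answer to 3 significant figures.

4.90 mm

Required rate k = F/δ = 272/37.6 = 7.234 N/mm
d = (8D³N_a·k / G)^(1/4) = (8·36.0³·9·7.234 / (42.2×10³))^0.25
  = (575.85)^0.25 = 4.8987 mm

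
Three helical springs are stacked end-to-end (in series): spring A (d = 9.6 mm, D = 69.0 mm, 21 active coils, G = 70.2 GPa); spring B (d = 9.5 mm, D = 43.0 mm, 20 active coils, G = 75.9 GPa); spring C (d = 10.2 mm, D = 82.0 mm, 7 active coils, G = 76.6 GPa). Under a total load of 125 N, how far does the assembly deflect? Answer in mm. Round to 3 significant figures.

k_A = Gd⁴/(8D³N_a) = (70.2×10³)(9.6⁴)/(8·69.0³·21) = 10.804 N/mm
k_B = Gd⁴/(8D³N_a) = (75.9×10³)(9.5⁴)/(8·43.0³·20) = 48.597 N/mm
k_C = Gd⁴/(8D³N_a) = (76.6×10³)(10.2⁴)/(8·82.0³·7) = 26.853 N/mm
Series: 1/k_eq = 1/10.804 + 1/48.597 + 1/26.853 = 0.15038; k_eq = 6.6499 N/mm
δ = F/k_eq = 125/6.6499 = 18.797 mm

18.8 mm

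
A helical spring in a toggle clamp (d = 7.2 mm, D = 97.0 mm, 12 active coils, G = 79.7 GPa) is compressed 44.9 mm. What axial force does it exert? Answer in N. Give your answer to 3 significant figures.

k = Gd⁴/(8D³N_a) = (79.7×10³)(7.2⁴)/(8·97.0³·12) = 2.4446 N/mm
F = k·δ = 2.4446 × 44.9 = 109.76 N

110 N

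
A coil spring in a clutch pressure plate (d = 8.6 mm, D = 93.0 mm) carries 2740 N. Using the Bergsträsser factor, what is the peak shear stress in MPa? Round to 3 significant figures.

Spring index C = D/d = 93.0/8.6 = 10.8140
K_B = (4C+2)/(4C−3) = 45.256/40.256 = 1.1242
τ₀ = 8FD/(πd³) = 8·2740·93.0/(π·8.6³) = 2.03856e+06/1998.2 = 1020.2 MPa
τ_max = K·τ₀ = 1.1242 × 1020.2 = 1146.9 MPa

1150 MPa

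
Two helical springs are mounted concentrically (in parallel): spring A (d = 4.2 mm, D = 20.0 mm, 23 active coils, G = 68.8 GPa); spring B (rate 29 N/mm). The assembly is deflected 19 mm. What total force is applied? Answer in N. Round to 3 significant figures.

827 N

k_A = Gd⁴/(8D³N_a) = (68.8×10³)(4.2⁴)/(8·20.0³·23) = 14.544 N/mm
Parallel: k_eq = 14.544 + 29 = 43.544 N/mm
F = k_eq·δ = 43.544·19 = 827.33 N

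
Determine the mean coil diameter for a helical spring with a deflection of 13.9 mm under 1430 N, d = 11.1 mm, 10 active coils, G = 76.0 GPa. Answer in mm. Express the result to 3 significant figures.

Required rate k = F/δ = 1430/13.9 = 102.88 N/mm
D = (Gd⁴/(8N_a·k))^(1/3) = (76.0×10³·11.1⁴/(8·10·102.88))^(1/3)
  = (140183)^(1/3) = 51.9475 mm

51.9 mm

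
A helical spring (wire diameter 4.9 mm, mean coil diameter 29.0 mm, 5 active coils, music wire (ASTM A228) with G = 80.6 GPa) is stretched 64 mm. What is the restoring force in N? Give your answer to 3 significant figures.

3050 N

k = Gd⁴/(8D³N_a) = (80.6×10³)(4.9⁴)/(8·29.0³·5) = 47.628 N/mm
F = k·δ = 47.628 × 64 = 3048.2 N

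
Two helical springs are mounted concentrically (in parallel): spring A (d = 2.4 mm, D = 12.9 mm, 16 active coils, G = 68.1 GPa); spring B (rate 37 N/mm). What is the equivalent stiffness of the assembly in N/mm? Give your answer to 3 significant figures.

45.2 N/mm

k_A = Gd⁴/(8D³N_a) = (68.1×10³)(2.4⁴)/(8·12.9³·16) = 8.2227 N/mm
Parallel: k_eq = 8.2227 + 37 = 45.223 N/mm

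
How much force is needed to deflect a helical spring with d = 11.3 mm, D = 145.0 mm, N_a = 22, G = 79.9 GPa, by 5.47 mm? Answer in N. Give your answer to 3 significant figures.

13.3 N

k = Gd⁴/(8D³N_a) = (79.9×10³)(11.3⁴)/(8·145.0³·22) = 2.428 N/mm
F = k·δ = 2.428 × 5.47 = 13.281 N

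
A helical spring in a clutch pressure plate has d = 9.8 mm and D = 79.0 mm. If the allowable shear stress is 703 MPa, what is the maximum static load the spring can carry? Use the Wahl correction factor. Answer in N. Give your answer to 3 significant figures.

2780 N

C = D/d = 79.0/9.8 = 8.0612
K_W = (4C−1)/(4C−4) + 0.615/C = 31.245/28.245 + 0.0763 = 1.1825
τ_max = K·8FD/(πd³) → F_max = τ_allow·πd³/(8DK)
F_max = 703·π·9.8³/(8·79.0·1.1825) = 2.0787e+06/747.34 = 2781.4 N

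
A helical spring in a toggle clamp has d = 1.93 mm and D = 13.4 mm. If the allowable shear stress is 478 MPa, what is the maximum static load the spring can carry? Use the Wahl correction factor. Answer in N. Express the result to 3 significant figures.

C = D/d = 13.4/1.93 = 6.9430
K_W = (4C−1)/(4C−4) + 0.615/C = 26.772/23.772 + 0.0886 = 1.2148
τ_max = K·8FD/(πd³) → F_max = τ_allow·πd³/(8DK)
F_max = 478·π·1.93³/(8·13.4·1.2148) = 10796/130.22 = 82.901 N

82.9 N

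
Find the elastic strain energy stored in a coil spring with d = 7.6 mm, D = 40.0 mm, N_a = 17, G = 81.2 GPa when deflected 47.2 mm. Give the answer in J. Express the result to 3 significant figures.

34.7 J

k = Gd⁴/(8D³N_a) = (81.2×10³)(7.6⁴)/(8·40.0³·17) = 31.124 N/mm
U = ½kδ² = 0.5 × 31.124 × 47.2² = 34669 N·mm = 34.669 J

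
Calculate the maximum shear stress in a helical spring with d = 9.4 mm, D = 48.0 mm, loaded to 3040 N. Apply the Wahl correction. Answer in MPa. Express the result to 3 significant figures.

583 MPa

Spring index C = D/d = 48.0/9.4 = 5.1064
K_W = (4C−1)/(4C−4) + 0.615/C = 19.426/16.426 + 0.1204 = 1.3031
τ₀ = 8FD/(πd³) = 8·3040·48.0/(π·9.4³) = 1.16736e+06/2609.4 = 447.37 MPa
τ_max = K·τ₀ = 1.3031 × 447.37 = 582.96 MPa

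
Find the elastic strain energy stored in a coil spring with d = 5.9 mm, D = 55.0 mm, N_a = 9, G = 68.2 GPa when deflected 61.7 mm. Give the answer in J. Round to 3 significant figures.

13.1 J

k = Gd⁴/(8D³N_a) = (68.2×10³)(5.9⁴)/(8·55.0³·9) = 6.8988 N/mm
U = ½kδ² = 0.5 × 6.8988 × 61.7² = 13131 N·mm = 13.131 J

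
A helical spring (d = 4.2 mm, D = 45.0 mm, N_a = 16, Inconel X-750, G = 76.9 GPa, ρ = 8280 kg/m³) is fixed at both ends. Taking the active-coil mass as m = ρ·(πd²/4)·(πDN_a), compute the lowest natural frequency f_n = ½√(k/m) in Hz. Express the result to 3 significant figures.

k = Gd⁴/(8D³N_a) = (76.9×10³)(4.2⁴)/(8·45.0³·16) = 2.0515 N/mm = 2051.5 N/m
Wire length L = πDN_a = π·45.0·16 = 2261.9 mm
m = ρ·(πd²/4)·L = 8280 × 13.854×10⁻⁶ m² × 2.2619 m = 0.25948 kg
f_n = ½√(k/m) = 0.5·√(2051.5/0.25948) = 0.5·√(7906.3) = 44.459 Hz

44.5 Hz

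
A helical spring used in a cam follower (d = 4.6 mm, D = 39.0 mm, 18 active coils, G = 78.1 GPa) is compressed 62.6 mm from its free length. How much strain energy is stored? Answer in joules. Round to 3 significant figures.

8.02 J

k = Gd⁴/(8D³N_a) = (78.1×10³)(4.6⁴)/(8·39.0³·18) = 4.0938 N/mm
U = ½kδ² = 0.5 × 4.0938 × 62.6² = 8021.3 N·mm = 8.0213 J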